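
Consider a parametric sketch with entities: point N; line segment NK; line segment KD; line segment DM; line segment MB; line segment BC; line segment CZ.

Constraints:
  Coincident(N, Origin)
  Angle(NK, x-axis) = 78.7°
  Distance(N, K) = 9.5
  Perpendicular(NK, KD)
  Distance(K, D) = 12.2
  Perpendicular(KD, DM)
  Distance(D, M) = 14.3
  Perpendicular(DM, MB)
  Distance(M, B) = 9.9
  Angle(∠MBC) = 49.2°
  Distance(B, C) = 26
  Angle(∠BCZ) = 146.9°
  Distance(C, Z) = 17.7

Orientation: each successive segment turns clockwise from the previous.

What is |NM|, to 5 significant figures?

13.110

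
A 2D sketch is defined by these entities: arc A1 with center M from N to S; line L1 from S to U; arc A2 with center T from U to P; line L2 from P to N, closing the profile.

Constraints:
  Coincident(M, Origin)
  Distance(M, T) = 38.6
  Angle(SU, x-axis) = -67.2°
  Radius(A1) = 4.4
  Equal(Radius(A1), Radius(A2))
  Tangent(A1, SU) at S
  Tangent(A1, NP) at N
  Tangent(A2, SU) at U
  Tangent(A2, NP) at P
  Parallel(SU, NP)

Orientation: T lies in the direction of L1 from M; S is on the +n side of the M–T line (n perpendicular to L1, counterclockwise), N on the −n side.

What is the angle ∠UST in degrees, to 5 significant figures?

6.5031°

Tangency of A1 to both parallel lines with radius 4.4 puts S and N at M ± 4.4·n: S = (4.0562, 1.7051), N = (-4.0562, -1.7051). Equal radii place U and P the same way about T: U = T + 4.4·n = (19.014, -33.879), P = T − 4.4·n = (10.902, -37.289). Then cos ∠UST = SU·ST / (|SU||ST|), giving 6.5031°.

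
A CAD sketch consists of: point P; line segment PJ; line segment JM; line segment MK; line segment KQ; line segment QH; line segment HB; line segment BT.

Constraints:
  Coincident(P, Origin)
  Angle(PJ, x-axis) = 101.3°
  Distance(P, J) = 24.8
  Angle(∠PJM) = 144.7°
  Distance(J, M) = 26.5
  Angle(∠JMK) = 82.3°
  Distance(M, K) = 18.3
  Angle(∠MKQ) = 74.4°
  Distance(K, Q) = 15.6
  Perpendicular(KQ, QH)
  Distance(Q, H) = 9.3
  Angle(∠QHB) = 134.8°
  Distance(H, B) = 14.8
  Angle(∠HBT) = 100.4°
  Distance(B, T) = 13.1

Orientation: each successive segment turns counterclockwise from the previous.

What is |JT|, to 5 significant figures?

35.290

P is at the origin; PJ runs at 101.3° with length 24.8, so J = (-4.8595, 24.319). ∠PJM = 144.7° gives JM at 136.60° from the x-axis; with |JM| = 26.5, M = (-24.114, 42.527). ∠JMK = 82.3° gives MK at -125.70° from the x-axis; with |MK| = 18.3, K = (-34.792, 27.666). ∠MKQ = 74.4° gives KQ at -20.100° from the x-axis; with |KQ| = 15.6, Q = (-20.143, 22.305). The perpendicularity gives QH at right angles to KQ, so QH runs at 69.900°; with |QH| = 9.3, H = (-16.947, 31.038). ∠QHB = 134.8° gives HB at 115.10° from the x-axis; with |HB| = 14.8, B = (-23.225, 44.441). ∠HBT = 100.4° gives BT at -165.30° from the x-axis; with |BT| = 13.1, T = (-35.896, 41.117). Then |JT| = |T − J| = 35.290.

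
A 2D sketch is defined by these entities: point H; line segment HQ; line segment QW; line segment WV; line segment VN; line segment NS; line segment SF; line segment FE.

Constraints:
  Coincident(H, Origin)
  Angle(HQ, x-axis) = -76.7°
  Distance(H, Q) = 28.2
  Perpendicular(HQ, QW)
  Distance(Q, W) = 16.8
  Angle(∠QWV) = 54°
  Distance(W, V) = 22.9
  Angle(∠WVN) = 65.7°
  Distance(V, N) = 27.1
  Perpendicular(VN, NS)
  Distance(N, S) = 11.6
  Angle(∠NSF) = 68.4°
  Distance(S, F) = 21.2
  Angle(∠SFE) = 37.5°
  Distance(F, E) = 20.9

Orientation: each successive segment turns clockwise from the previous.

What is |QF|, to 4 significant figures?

10.65

H is at the origin; HQ runs at -76.7° with length 28.2, so Q = (6.487, -27.44). HQ ⟂ QW, so QW runs at -166.7°; with |QW| = 16.8, W = (-9.862, -31.31). ∠QWV = 54.0° gives WV at 67.30° from the x-axis; with |WV| = 22.9, V = (-1.025, -10.18). ∠WVN = 65.7° gives VN at -47.00° from the x-axis; with |VN| = 27.1, N = (17.46, -30.00). The perpendicularity gives NS at right angles to VN, so NS runs at -137.0°; with |NS| = 11.6, S = (8.974, -37.91). ∠NSF = 68.4° gives SF at 111.4° from the x-axis; with |SF| = 21.2, F = (1.238, -18.17). Then |QF| = |F − Q| = 10.65.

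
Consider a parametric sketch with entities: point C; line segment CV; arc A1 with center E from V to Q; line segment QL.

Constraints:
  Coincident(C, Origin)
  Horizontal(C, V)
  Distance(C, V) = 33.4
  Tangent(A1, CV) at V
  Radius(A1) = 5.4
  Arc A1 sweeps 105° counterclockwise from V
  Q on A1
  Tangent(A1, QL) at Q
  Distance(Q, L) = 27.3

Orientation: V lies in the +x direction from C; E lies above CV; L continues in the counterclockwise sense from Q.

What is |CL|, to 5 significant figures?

45.777

C is at the origin; CV is horizontal with |CV| = 33.4 and V on the +x side, so V = (33.400, 0.0000). Since A1 is tangent to CV there, EV ⟂ CV, so E = V + (0, 5.4) = (33.400, 5.4000). On A1, V sits at bearing -90° from E; a 105° counterclockwise sweep puts Q at bearing 15°, so Q = E + 5.4·(cos 15°, sin 15°) = (38.616, 6.7976). Tangency of A1 to QL means the radius EQ is perpendicular to QL, so QL runs along (−sin 15°, cos 15°); with |QL| = 27.3, L = (31.550, 33.167). Then |CL| = |L − C| = 45.777.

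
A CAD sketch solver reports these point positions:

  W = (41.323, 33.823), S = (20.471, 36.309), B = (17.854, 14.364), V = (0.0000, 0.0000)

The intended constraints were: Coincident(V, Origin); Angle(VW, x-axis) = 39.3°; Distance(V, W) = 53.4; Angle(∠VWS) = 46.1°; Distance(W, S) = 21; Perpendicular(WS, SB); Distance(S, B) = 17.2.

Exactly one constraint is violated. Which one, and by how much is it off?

Distance(S, B) = 17.2 — off by 4.90.

V = (0.00, 0.00) ✓; VW at 39.30° ✓; |VW| = 53.40 ✓; ∠VWS = 46.10° ✓; |WS| = 21.00 ✓; ∠(WS, SB) = 90.00° ✓; |SB| = 22.10 ✗.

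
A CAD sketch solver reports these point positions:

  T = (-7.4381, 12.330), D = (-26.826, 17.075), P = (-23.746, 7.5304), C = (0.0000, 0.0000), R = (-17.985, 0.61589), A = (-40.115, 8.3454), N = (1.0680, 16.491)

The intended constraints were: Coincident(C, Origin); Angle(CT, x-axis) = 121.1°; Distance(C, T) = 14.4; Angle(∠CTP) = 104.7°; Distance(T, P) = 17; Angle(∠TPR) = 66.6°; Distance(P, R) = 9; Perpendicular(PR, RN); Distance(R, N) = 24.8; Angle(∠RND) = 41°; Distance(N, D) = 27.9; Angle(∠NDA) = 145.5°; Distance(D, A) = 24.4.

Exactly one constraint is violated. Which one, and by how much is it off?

Distance(D, A) = 24.4 — off by 8.50.

C = (0.00, 0.00) ✓; CT at 121.1° ✓; |CT| = 14.40 ✓; ∠CTP = 104.7° ✓; |TP| = 17.00 ✓; ∠TPR = 66.60° ✓; |PR| = 9.000 ✓; ∠(PR, RN) = 90.00° ✓; |RN| = 24.80 ✓; ∠RND = 41.00° ✓; |ND| = 27.90 ✓; ∠NDA = 145.5° ✓; |DA| = 15.90 ✗.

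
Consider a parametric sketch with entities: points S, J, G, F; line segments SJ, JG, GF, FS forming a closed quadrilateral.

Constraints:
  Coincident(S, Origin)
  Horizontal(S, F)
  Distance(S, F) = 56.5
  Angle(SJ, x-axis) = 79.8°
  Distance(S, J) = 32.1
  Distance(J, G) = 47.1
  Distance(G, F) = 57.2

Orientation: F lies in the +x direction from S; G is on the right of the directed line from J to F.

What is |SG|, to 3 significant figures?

15.4

Checks: |JG| = 47.10 ✓; |GF| = 57.20 ✓.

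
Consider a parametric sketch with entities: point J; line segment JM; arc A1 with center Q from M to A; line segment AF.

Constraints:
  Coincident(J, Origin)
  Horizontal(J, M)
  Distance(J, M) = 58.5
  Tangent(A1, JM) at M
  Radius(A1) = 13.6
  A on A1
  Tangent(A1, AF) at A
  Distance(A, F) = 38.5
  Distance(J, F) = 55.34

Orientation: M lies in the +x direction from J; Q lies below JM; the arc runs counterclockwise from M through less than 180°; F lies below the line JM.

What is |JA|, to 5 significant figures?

46.604

J is at the origin; JM is horizontal with |JM| = 58.5 and M on the +x side, so M = (58.500, 0.0000). The tangent condition forces QM to be normal to JM, so Q = M + (0, -13.6) = (58.500, -13.600). Since QA ⟂ AF (tangency), |QF| = √(13.6² + 38.5²) = 40.831 regardless of where A sits on A1. So F lies on both circle(J, 55.34) and circle(Q, 40.831); the below-JM intersection is F = (32.312, -44.927). A is the foot of the tangent from F: A = (45.756, -8.8509).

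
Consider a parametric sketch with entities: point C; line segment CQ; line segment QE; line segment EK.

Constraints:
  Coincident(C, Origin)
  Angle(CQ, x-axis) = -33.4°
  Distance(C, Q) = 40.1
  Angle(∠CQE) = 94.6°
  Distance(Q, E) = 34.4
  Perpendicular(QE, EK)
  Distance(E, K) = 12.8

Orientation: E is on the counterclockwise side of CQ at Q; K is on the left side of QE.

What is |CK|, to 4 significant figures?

46.40

C is at the origin; CQ runs at -33.4° with length 40.1, so Q = 40.1·(cos -33.4°, sin -33.4°) = (33.48, -22.07). ∠CQE = 94.6°, so QE runs at -33.4° + (180° − 94.6°) = 52.00° from the x-axis; with |QE| = 34.4, E = Q + 34.4·(cos 52.00°, sin 52.00°) = (54.66, 5.033). The perpendicularity gives EK at right angles to QE; with |EK| = 12.8 on the left of QE, K = E + 12.8·(-0.7880, 0.6157) = (44.57, 12.91). Then |CK| = |K − C| = 46.40.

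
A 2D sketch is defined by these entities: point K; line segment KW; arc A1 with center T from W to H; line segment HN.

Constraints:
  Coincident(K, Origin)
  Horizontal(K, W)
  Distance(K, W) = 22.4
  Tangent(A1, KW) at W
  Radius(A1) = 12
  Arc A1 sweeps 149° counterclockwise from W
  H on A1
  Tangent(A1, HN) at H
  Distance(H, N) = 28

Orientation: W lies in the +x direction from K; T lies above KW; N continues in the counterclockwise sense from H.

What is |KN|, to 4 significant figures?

36.99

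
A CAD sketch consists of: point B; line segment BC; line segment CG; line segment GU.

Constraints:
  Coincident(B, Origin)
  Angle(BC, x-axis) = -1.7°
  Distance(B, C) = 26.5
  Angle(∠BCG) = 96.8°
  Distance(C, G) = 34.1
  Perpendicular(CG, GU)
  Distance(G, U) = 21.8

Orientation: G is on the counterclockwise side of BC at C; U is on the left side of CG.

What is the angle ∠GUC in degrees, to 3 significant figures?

57.4°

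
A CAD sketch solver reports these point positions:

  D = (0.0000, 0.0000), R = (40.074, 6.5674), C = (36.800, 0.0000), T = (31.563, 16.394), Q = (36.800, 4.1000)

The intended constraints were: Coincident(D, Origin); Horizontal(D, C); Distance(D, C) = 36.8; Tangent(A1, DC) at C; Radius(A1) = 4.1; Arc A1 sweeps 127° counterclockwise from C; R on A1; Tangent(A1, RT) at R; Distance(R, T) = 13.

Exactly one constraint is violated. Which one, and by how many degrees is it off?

Tangent(A1, RT) at R — off by 3.89°.

D = (0.00, 0.00) ✓; D.y = 0.00, C.y = 0.00 ✓; |DC| = 36.80 ✓; ∠(QC, CD) = 90.00° ✓; |QC| = 4.100 ✓; bearing(Q→R) − bearing(Q→C) = 127.0° ✓; |QR| = 4.100 ✓; ∠(QR, RT) = 86.11° ✗; |RT| = 13.00 ✓.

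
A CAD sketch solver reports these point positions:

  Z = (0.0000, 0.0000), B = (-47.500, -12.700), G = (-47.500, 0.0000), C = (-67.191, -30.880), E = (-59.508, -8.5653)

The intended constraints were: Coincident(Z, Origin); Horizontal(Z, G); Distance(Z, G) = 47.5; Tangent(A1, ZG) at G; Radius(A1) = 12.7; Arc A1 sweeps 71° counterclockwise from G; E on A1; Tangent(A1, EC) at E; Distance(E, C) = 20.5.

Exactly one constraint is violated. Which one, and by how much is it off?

Distance(E, C) = 20.5 — off by 3.10.

Z = (0.00, 0.00) ✓; Z.y = 0.00, G.y = 0.00 ✓; |ZG| = 47.50 ✓; ∠(BG, GZ) = 90.00° ✓; |BG| = 12.70 ✓; bearing(B→E) − bearing(B→G) = 71.00° ✓; |BE| = 12.70 ✓; ∠(BE, EC) = 90.00° ✓; |EC| = 23.60 ✗.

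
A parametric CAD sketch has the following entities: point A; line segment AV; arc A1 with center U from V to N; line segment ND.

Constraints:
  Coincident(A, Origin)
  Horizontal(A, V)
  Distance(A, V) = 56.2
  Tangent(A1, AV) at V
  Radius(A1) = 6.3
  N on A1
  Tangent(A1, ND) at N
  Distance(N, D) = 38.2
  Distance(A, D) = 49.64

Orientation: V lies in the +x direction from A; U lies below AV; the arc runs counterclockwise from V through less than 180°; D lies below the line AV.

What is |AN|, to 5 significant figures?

50.734

Checks: |AV| = 56.20 ✓; |UN| = 6.300 ✓; ∠(UN, ND) = 90.00° ✓; |ND| = 38.20 ✓; |AD| = 49.64 ✓.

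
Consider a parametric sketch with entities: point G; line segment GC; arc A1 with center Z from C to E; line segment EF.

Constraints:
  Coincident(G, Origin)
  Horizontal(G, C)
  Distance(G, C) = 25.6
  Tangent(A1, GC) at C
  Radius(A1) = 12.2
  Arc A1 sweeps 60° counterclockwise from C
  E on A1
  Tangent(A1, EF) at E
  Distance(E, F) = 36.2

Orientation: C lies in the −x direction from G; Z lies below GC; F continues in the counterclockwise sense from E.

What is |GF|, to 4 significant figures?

65.93

On A1, C sits at bearing 90° from Z; a 60° counterclockwise sweep puts E at bearing 150°, so E = Z + 12.2·(cos 150°, sin 150°) = (-36.17, -6.100). The tangent condition forces ZE to be normal to EF, so EF runs along (−sin 150°, cos 150°); with |EF| = 36.2, F = (-54.27, -37.45). Then |GF| = |F − G| = 65.93.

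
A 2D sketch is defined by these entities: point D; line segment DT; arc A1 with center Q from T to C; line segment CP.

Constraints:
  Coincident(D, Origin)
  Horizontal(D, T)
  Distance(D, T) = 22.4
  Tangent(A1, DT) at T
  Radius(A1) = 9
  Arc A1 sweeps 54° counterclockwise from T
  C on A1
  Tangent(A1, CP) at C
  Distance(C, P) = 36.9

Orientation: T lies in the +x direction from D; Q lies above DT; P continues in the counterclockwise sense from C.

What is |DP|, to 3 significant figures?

61.4

On A1, T sits at bearing -90° from Q; a 54° counterclockwise sweep puts C at bearing -36°, so C = Q + 9.0·(cos -36°, sin -36°) = (29.7, 3.71). The tangent condition forces QC to be normal to CP, so CP runs along (−sin -36°, cos -36°); with |CP| = 36.9, P = (51.4, 33.6). Then |DP| = |P − D| = 61.4.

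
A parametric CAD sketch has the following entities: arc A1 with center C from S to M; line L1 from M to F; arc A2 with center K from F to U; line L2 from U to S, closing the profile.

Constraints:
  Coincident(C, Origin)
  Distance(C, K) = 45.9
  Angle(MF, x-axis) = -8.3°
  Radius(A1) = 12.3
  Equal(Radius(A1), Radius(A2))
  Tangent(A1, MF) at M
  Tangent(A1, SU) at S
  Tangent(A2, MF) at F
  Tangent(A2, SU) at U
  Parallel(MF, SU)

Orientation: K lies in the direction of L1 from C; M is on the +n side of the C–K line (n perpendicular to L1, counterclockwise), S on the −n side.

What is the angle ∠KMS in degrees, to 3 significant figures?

75.0°

The slot axis is L1's direction at -8.3°, so u = (cos -8.3°, sin -8.3°) = (0.990, -0.144) and n = (−sin -8.3°, cos -8.3°) = (0.144, 0.990). C is at the origin and K lies 45.9 along u from C, so K = 45.9·u = (45.4, -6.63). Tangency of A1 to both parallel lines with radius 12.3 puts M and S at C ± 12.3·n: M = (1.78, 12.2), S = (-1.78, -12.2). Then cos ∠KMS = MK·MS / (|MK||MS|), giving 75.0°.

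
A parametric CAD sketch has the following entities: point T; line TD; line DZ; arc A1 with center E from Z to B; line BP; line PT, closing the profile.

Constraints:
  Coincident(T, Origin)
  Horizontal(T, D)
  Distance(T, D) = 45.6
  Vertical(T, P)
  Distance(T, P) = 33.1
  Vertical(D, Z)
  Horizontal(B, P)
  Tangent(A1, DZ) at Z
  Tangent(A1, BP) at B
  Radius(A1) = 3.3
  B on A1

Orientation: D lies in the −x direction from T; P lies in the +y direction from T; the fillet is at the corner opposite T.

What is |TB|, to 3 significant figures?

53.7

T is at the origin; T and D share the same y with |TD| = 45.6 and D on the −x side, so D = (-45.6, 0.00). TP is vertical with |TP| = 33.1 and P on the +y side, so P = (0.00, 33.1). The virtual corner opposite T is at (-45.6, 33.1). Since A1 is tangent to DZ there, EZ ⟂ DZ and since A1 is tangent to BP there, EB ⟂ BP, with radius 3.3, so the center E sits 3.3 in from both sides at E = (-42.3, 29.8). That places the tangent points at Z = (-45.6, 29.8) on DZ and B = (-42.3, 33.1) on BP. Then |TB| = |B − T| = 53.7.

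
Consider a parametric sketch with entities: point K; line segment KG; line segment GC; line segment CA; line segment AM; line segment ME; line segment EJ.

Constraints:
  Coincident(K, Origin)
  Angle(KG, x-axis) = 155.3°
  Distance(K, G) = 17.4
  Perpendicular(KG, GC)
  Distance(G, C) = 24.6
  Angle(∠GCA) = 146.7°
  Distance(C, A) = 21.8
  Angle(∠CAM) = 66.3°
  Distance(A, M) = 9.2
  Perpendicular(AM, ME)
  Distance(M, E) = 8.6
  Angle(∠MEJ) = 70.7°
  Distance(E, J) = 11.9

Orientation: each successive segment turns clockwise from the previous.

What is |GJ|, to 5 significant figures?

42.553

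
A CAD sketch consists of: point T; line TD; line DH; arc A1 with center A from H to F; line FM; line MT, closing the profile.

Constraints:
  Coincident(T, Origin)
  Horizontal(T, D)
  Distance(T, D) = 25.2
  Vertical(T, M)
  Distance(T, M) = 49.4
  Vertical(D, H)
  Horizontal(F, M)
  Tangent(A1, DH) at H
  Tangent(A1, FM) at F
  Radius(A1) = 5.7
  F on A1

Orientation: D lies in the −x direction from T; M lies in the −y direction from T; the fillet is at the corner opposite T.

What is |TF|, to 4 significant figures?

53.11

T is at the origin; TD is horizontal with |TD| = 25.2 and D on the −x side, so D = (-25.20, 0.000). TM is vertical with |TM| = 49.4 and M on the −y side, so M = (0.000, -49.40). The virtual corner opposite T is at (-25.20, -49.40). A1 meets DH tangentially, so AH is at right angles to DH and the tangent condition forces AF to be normal to FM, with radius 5.7, so the center A sits 5.7 in from both sides at A = (-19.50, -43.70). That places the tangent points at H = (-25.20, -43.70) on DH and F = (-19.50, -49.40) on FM. Then |TF| = |F − T| = 53.11.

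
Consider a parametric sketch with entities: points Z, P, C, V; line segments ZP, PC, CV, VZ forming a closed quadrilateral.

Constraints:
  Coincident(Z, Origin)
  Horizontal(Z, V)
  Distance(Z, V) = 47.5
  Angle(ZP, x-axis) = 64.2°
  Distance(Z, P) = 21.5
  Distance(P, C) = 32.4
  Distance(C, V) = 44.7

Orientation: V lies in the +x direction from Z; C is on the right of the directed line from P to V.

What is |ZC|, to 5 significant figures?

13.520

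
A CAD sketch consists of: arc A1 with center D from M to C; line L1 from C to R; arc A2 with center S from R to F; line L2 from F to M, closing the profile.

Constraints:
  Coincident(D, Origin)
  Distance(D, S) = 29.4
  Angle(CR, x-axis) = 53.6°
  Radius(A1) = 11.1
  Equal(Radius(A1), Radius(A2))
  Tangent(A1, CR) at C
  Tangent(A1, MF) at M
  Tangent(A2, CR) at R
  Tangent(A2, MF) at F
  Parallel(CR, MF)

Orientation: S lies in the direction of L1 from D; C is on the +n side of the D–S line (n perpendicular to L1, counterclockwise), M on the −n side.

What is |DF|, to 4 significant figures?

31.43

Tangency of A1 to both parallel lines with radius 11.1 puts C and M at D ± 11.1·n: C = (-8.934, 6.587), M = (8.934, -6.587). Equal radii place R and F the same way about S: R = S + 11.1·n = (8.512, 30.25), F = S − 11.1·n = (26.38, 17.08). Then |DF| = |F − D| = 31.43.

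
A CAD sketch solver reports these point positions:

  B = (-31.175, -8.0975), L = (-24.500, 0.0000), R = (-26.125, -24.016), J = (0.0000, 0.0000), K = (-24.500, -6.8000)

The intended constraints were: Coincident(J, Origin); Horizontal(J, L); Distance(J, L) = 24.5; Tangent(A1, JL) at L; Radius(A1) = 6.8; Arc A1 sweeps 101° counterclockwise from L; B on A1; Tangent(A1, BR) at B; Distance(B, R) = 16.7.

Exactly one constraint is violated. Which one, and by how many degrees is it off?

Tangent(A1, BR) at B — off by 6.60°.

J = (0.00, 0.00) ✓; J.y = 0.00, L.y = 0.00 ✓; |JL| = 24.50 ✓; ∠(KL, LJ) = 90.00° ✓; |KL| = 6.800 ✓; bearing(K→B) − bearing(K→L) = 101.0° ✓; |KB| = 6.800 ✓; ∠(KB, BR) = 83.40° ✗; |BR| = 16.70 ✓.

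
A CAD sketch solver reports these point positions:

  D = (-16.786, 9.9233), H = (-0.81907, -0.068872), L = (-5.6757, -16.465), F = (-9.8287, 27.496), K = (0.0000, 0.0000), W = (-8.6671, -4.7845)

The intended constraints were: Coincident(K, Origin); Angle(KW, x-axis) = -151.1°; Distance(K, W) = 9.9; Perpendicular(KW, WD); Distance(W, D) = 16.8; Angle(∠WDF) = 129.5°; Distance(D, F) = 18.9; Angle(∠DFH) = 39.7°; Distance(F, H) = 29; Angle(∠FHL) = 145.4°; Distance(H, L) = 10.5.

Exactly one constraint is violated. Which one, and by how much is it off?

Distance(H, L) = 10.5 — off by 6.60.

K = (0.00, 0.00) ✓; KW at -151.1° ✓; |KW| = 9.900 ✓; ∠(KW, WD) = 90.00° ✓; |WD| = 16.80 ✓; ∠WDF = 129.5° ✓; |DF| = 18.90 ✓; ∠DFH = 39.70° ✓; |FH| = 29.00 ✓; ∠FHL = 145.4° ✓; |HL| = 17.10 ✗.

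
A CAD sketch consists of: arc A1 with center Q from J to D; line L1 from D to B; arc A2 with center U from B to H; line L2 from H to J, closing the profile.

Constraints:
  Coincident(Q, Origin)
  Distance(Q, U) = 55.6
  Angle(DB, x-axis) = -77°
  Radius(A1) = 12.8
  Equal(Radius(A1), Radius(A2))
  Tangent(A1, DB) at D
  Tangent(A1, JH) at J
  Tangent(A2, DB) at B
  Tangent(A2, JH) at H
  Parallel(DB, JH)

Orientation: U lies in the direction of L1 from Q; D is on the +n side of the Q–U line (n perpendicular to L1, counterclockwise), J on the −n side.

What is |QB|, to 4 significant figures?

57.05

The slot axis is L1's direction at -77.0°, so u = (cos -77.0°, sin -77.0°) = (0.2250, -0.9744) and n = (−sin -77.0°, cos -77.0°) = (0.9744, 0.2250). Q is at the origin and U lies 55.6 along u from Q, so U = 55.6·u = (12.51, -54.17). Tangency of A1 to both parallel lines with radius 12.8 puts D and J at Q ± 12.8·n: D = (12.47, 2.879), J = (-12.47, -2.879). Equal radii place B and H the same way about U: B = U + 12.8·n = (24.98, -51.30), H = U − 12.8·n = (0.03534, -57.05). Then |QB| = |B − Q| = 57.05.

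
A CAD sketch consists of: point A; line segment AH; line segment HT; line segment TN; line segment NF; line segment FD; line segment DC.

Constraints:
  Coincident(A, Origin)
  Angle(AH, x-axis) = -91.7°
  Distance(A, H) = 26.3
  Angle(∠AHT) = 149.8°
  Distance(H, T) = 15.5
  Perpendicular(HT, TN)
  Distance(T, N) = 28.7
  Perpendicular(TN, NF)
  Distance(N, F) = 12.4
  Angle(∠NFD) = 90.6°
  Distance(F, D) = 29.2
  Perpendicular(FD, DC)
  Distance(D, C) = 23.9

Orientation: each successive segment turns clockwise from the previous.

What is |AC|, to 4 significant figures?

51.36

A is at the origin; AH runs at -91.7° with length 26.3, so H = (-0.7802, -26.29). ∠AHT = 149.8° gives HT at -121.9° from the x-axis; with |HT| = 15.5, T = (-8.971, -39.45). HT is perpendicular to TN, so TN runs at 148.1°; with |TN| = 28.7, N = (-33.34, -24.28). The perpendicularity gives NF at right angles to TN, so NF runs at 58.10°; with |NF| = 12.4, F = (-26.78, -13.75). ∠NFD = 90.6° gives FD at -31.30° from the x-axis; with |FD| = 29.2, D = (-1.834, -28.92). FD is perpendicular to DC, so DC runs at -121.3°; with |DC| = 23.9, C = (-14.25, -49.35). Then |AC| = |C − A| = 51.36.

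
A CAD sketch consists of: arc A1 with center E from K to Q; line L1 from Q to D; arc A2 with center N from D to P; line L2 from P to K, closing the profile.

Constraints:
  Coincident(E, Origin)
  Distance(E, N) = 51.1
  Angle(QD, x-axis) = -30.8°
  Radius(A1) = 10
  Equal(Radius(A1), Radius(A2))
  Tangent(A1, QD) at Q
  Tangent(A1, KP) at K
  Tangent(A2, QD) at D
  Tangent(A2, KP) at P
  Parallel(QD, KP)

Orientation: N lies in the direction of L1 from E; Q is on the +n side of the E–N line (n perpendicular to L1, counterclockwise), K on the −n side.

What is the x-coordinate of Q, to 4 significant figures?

5.120

The slot axis is L1's direction at -30.8°, so u = (cos -30.8°, sin -30.8°) = (0.8590, -0.5120) and n = (−sin -30.8°, cos -30.8°) = (0.5120, 0.8590). E is at the origin and N lies 51.1 along u from E, so N = 51.1·u = (43.89, -26.17). Tangency of A1 to both parallel lines with radius 10.0 puts Q and K at E ± 10.0·n: Q = (5.120, 8.590), K = (-5.120, -8.590). So Q.x = 5.120.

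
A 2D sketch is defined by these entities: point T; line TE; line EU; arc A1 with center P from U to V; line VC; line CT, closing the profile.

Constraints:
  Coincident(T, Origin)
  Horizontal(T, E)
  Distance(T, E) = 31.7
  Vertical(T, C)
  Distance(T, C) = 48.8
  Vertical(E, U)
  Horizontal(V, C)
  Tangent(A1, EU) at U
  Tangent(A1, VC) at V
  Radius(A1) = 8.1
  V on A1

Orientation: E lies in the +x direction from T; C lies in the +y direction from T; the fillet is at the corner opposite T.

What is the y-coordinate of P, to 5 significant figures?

40.700

T is at the origin; T and E share the same y with |TE| = 31.7 and E on the +x side, so E = (31.700, 0.0000). T and C share the same x with |TC| = 48.8 and C on the +y side, so C = (0.0000, 48.800). The virtual corner opposite T is at (31.700, 48.800). A1 meets EU tangentially, so PU is at right angles to EU and tangency of A1 to VC means the radius PV is perpendicular to VC, with radius 8.1, so the center P sits 8.1 in from both sides at P = (23.600, 40.700). So P.y = 40.700.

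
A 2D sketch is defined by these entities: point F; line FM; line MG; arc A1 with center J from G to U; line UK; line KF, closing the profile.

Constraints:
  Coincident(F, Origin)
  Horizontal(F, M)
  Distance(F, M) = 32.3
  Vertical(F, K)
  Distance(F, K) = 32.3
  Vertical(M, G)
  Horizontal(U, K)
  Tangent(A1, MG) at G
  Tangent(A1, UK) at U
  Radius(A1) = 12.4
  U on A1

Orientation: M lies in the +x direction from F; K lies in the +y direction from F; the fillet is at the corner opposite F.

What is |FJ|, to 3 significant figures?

28.1

F is at the origin; F and M share the same y with |FM| = 32.3 and M on the +x side, so M = (32.3, 0.00). FK is vertical with |FK| = 32.3 and K on the +y side, so K = (0.00, 32.3). The virtual corner opposite F is at (32.3, 32.3). Since A1 is tangent to MG there, JG ⟂ MG and the tangent condition forces JU to be normal to UK, with radius 12.4, so the center J sits 12.4 in from both sides at J = (19.9, 19.9). Then |FJ| = |J − F| = 28.1.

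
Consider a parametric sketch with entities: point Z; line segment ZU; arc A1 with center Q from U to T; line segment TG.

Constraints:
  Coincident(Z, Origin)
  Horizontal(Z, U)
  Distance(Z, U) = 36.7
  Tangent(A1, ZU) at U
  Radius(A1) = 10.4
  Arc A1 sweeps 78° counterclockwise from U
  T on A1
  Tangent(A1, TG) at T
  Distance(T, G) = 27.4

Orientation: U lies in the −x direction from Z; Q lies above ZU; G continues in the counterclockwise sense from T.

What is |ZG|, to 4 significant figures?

40.76

Z is at the origin; Z and U share the same y with |ZU| = 36.7 and U on the −x side, so U = (-36.70, 0.000). Tangency of A1 to ZU means the radius QU is perpendicular to ZU, so Q = U + (0, 10.4) = (-36.70, 10.40). On A1, U sits at bearing -90° from Q; a 78° counterclockwise sweep puts T at bearing -12°, so T = Q + 10.4·(cos -12°, sin -12°) = (-26.53, 8.238). Tangency of A1 to TG means the radius QT is perpendicular to TG, so TG runs along (−sin -12°, cos -12°); with |TG| = 27.4, G = (-20.83, 35.04). Then |ZG| = |G − Z| = 40.76.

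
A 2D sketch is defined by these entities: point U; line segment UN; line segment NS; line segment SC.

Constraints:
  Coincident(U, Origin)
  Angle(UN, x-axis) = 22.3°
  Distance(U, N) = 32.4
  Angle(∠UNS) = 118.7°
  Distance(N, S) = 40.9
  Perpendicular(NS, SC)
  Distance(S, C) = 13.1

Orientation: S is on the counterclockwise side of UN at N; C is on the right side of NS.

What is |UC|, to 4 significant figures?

70.08

∠UNS = 118.7°, so NS runs at 22.3° + (180° − 118.7°) = 83.60° from the x-axis; with |NS| = 40.9, S = N + 40.9·(cos 83.60°, sin 83.60°) = (34.54, 52.94). NS ⟂ SC; with |SC| = 13.1 on the right of NS, C = S + 13.1·(0.9938, -0.1115) = (47.55, 51.48). Then |UC| = |C − U| = 70.08.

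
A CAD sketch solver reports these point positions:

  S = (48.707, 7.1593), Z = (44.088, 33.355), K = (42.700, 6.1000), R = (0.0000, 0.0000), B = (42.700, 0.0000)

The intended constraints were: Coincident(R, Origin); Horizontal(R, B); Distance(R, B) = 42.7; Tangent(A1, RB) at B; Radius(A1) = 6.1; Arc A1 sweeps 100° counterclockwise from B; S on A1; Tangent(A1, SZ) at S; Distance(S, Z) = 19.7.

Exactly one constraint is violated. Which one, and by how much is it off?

Distance(S, Z) = 19.7 — off by 6.90.

R = (0.00, 0.00) ✓; R.y = 0.00, B.y = 0.00 ✓; |RB| = 42.70 ✓; ∠(KB, BR) = 90.00° ✓; |KB| = 6.100 ✓; bearing(K→S) − bearing(K→B) = 100.0° ✓; |KS| = 6.100 ✓; ∠(KS, SZ) = 90.00° ✓; |SZ| = 26.60 ✗.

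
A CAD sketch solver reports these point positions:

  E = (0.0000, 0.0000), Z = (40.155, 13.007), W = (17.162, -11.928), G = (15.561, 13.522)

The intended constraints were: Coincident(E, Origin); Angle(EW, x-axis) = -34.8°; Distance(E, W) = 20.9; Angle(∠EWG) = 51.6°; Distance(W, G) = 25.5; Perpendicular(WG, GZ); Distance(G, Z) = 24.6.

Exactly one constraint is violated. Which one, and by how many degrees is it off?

Perpendicular(WG, GZ) — off by 4.80°.

E = (0.00, 0.00) ✓; EW at -34.80° ✓; |EW| = 20.90 ✓; ∠EWG = 51.60° ✓; |WG| = 25.50 ✓; ∠(WG, GZ) = 94.80° ✗; |GZ| = 24.60 ✓.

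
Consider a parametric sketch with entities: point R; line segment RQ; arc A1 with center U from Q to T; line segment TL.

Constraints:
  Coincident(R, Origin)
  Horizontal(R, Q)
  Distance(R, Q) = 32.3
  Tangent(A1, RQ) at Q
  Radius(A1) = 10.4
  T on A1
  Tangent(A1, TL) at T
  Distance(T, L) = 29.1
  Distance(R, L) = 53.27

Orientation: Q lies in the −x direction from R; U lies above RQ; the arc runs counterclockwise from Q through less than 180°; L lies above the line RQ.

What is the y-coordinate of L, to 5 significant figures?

41.272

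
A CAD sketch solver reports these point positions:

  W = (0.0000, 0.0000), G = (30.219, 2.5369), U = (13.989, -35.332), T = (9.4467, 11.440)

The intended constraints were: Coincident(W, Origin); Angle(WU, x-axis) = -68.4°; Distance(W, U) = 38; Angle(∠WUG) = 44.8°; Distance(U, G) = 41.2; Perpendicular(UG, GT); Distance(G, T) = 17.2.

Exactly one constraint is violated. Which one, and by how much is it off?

Distance(G, T) = 17.2 — off by 5.40.

W = (0.00, 0.00) ✓; WU at -68.40° ✓; |WU| = 38.00 ✓; ∠WUG = 44.80° ✓; |UG| = 41.20 ✓; ∠(UG, GT) = 90.00° ✓; |GT| = 22.60 ✗.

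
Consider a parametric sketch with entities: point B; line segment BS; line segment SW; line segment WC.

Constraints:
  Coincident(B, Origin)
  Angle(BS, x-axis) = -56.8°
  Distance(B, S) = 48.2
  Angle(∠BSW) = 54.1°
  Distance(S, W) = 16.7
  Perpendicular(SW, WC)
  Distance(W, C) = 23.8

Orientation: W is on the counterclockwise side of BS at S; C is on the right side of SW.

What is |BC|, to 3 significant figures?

63.9

∠BSW = 54.1°, so SW runs at -56.8° + (180° − 54.1°) = 69.1° from the x-axis; with |SW| = 16.7, W = S + 16.7·(cos 69.1°, sin 69.1°) = (32.4, -24.7). SW ⟂ WC; with |WC| = 23.8 on the right of SW, C = W + 23.8·(0.934, -0.357) = (54.6, -33.2). Then |BC| = |C − B| = 63.9.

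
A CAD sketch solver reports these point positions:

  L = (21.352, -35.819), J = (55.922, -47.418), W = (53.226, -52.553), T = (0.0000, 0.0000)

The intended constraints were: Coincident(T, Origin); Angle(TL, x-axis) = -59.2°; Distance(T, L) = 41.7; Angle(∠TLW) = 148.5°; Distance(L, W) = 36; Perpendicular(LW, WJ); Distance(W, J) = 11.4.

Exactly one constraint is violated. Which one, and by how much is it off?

Distance(W, J) = 11.4 — off by 5.60.

T = (0.00, 0.00) ✓; TL at -59.20° ✓; |TL| = 41.70 ✓; ∠TLW = 148.5° ✓; |LW| = 36.00 ✓; ∠(LW, WJ) = 90.00° ✓; |WJ| = 5.800 ✗.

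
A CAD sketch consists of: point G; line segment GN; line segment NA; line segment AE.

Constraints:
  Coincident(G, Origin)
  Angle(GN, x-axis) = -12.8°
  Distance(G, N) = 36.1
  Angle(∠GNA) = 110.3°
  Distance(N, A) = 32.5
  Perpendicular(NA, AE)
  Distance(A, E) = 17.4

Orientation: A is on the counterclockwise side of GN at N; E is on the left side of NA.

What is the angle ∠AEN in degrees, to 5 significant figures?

61.836°

∠GNA = 110.3°, so NA runs at -12.8° + (180° − 110.3°) = 56.900° from the x-axis; with |NA| = 32.5, A = N + 32.5·(cos 56.900°, sin 56.900°) = (52.951, 19.228). NA is perpendicular to AE; with |AE| = 17.4 on the left of NA, E = A + 17.4·(-0.83772, 0.54610) = (38.375, 28.730). Then cos ∠AEN = EA·EN / (|EA||EN|), giving 61.836°.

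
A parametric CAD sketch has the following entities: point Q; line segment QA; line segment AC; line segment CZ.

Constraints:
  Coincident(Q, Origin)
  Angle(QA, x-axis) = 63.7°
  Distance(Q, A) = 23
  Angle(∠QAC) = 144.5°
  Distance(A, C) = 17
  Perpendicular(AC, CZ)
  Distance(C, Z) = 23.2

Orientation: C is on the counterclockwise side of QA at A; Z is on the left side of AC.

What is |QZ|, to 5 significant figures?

37.056

Q is at the origin; QA runs at 63.7° with length 23.0, so A = 23.0·(cos 63.7°, sin 63.7°) = (10.191, 20.619). ∠QAC = 144.5°, so AC runs at 63.7° + (180° − 144.5°) = 99.200° from the x-axis; with |AC| = 17.0, C = A + 17.0·(cos 99.200°, sin 99.200°) = (7.4727, 37.401). The perpendicularity gives CZ at right angles to AC; with |CZ| = 23.2 on the left of AC, Z = C + 23.2·(-0.98714, -0.15988) = (-15.429, 33.691). Then |QZ| = |Z − Q| = 37.056.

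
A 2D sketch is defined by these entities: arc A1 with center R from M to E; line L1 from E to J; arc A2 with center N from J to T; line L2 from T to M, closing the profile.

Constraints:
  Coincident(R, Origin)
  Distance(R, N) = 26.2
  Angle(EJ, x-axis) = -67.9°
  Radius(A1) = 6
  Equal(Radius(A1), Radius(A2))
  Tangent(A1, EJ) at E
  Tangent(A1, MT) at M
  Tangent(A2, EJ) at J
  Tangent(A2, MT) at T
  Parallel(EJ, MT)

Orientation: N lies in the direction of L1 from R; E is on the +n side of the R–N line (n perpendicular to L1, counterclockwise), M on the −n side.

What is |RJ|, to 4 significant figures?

26.88

Tangency of A1 to both parallel lines with radius 6.0 puts E and M at R ± 6.0·n: E = (5.559, 2.257), M = (-5.559, -2.257). Equal radii place J and T the same way about N: J = N + 6.0·n = (15.42, -22.02), T = N − 6.0·n = (4.298, -26.53). Then |RJ| = |J − R| = 26.88.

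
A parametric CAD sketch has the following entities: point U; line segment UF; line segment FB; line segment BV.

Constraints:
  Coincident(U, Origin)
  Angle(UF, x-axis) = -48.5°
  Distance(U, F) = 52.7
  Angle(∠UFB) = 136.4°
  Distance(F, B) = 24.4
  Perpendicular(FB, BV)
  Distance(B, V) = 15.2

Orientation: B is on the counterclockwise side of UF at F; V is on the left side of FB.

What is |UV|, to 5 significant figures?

66.040

U is at the origin; UF runs at -48.5° with length 52.7, so F = 52.7·(cos -48.5°, sin -48.5°) = (34.920, -39.470). ∠UFB = 136.4°, so FB runs at -48.5° + (180° − 136.4°) = -4.9000° from the x-axis; with |FB| = 24.4, B = F + 24.4·(cos -4.9000°, sin -4.9000°) = (59.231, -41.554). FB ⟂ BV; with |BV| = 15.2 on the left of FB, V = B + 15.2·(0.085417, 0.99635) = (60.529, -26.410). Then |UV| = |V − U| = 66.040.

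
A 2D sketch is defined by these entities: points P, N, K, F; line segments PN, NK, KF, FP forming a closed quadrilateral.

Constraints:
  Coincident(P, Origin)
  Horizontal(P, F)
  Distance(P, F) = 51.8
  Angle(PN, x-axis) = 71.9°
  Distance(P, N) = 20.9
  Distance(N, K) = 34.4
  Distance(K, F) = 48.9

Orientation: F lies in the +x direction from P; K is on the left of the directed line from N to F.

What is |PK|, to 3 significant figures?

53.9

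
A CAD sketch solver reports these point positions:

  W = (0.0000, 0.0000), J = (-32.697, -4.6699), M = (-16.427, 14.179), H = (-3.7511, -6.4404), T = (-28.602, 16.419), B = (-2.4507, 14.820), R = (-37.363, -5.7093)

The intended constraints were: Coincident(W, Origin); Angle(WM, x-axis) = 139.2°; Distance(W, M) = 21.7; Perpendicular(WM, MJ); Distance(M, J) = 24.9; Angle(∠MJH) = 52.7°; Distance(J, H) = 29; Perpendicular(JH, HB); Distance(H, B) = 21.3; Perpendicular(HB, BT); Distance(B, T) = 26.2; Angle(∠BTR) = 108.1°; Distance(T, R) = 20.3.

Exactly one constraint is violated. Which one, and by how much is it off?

Distance(T, R) = 20.3 — off by 3.50.

W = (0.00, 0.00) ✓; WM at 139.2° ✓; |WM| = 21.70 ✓; ∠(WM, MJ) = 90.00° ✓; |MJ| = 24.90 ✓; ∠MJH = 52.70° ✓; |JH| = 29.00 ✓; ∠(JH, HB) = 90.00° ✓; |HB| = 21.30 ✓; ∠(HB, BT) = 90.00° ✓; |BT| = 26.20 ✓; ∠BTR = 108.1° ✓; |TR| = 23.80 ✗.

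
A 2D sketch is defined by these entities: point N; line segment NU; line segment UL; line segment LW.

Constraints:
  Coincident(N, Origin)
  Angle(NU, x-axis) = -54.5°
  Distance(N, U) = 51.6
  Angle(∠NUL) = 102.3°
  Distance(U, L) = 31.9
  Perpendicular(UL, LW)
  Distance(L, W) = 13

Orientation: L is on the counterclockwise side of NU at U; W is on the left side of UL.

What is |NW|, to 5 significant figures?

56.918

∠NUL = 102.3°, so UL runs at -54.5° + (180° − 102.3°) = 23.200° from the x-axis; with |UL| = 31.9, L = U + 31.9·(cos 23.200°, sin 23.200°) = (59.285, -29.442). The perpendicularity gives LW at right angles to UL; with |LW| = 13.0 on the left of UL, W = L + 13.0·(-0.39394, 0.91914) = (54.163, -17.493). Then |NW| = |W − N| = 56.918.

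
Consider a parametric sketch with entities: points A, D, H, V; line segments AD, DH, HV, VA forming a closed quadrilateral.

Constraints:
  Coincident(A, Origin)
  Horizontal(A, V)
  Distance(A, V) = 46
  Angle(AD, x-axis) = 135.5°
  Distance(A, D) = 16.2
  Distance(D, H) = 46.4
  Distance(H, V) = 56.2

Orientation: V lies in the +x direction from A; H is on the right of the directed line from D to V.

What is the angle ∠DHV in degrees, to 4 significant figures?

68.99°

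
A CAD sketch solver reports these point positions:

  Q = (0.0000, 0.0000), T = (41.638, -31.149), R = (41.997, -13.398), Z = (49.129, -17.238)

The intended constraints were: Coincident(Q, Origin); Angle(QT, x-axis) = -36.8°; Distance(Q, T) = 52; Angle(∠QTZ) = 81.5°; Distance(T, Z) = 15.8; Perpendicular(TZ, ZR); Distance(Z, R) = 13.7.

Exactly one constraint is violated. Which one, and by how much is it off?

Distance(Z, R) = 13.7 — off by 5.60.

Q = (0.00, 0.00) ✓; QT at -36.80° ✓; |QT| = 52.00 ✓; ∠QTZ = 81.50° ✓; |TZ| = 15.80 ✓; ∠(TZ, ZR) = 90.00° ✓; |ZR| = 8.100 ✗.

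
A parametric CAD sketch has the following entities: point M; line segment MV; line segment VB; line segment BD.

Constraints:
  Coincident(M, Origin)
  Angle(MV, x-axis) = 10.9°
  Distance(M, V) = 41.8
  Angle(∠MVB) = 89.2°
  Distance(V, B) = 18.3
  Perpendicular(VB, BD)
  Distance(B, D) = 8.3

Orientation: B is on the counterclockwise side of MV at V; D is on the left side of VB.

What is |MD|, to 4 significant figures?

37.89

M is at the origin; MV runs at 10.9° with length 41.8, so V = 41.8·(cos 10.9°, sin 10.9°) = (41.05, 7.904). ∠MVB = 89.2°, so VB runs at 10.9° + (180° − 89.2°) = 101.7° from the x-axis; with |VB| = 18.3, B = V + 18.3·(cos 101.7°, sin 101.7°) = (37.33, 25.82). VB ⟂ BD; with |BD| = 8.3 on the left of VB, D = B + 8.3·(-0.9792, -0.2028) = (29.21, 24.14). Then |MD| = |D − M| = 37.89.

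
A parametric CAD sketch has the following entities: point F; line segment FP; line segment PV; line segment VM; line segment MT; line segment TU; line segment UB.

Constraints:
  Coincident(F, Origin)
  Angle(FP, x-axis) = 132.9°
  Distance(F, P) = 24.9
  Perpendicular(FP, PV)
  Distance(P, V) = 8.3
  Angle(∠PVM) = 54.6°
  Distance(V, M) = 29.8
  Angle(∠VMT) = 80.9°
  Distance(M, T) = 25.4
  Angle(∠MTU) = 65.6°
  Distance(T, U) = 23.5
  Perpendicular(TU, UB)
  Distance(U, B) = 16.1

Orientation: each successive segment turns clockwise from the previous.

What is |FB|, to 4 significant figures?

11.87

F is at the origin; FP runs at 132.9° with length 24.9, so P = (-16.95, 18.24). FP is perpendicular to PV, so PV runs at 42.90°; with |PV| = 8.3, V = (-10.87, 23.89). ∠PVM = 54.6° gives VM at -82.50° from the x-axis; with |VM| = 29.8, M = (-6.980, -5.655). ∠VMT = 80.9° gives MT at 178.4° from the x-axis; with |MT| = 25.4, T = (-32.37, -4.946). ∠MTU = 65.6° gives TU at 64.00° from the x-axis; with |TU| = 23.5, U = (-22.07, 16.18). TU is perpendicular to UB, so UB runs at -26.00°; with |UB| = 16.1, B = (-7.598, 9.118). Then |FB| = |B − F| = 11.87.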